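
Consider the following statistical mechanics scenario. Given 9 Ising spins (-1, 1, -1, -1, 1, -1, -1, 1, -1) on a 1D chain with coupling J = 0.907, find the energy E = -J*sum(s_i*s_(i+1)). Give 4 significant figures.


Step 1: Nearest-neighbor products: -1, -1, 1, -1, -1, 1, -1, -1
Step 2: Sum of products = -4
Step 3: E = -0.907 * -4 = 3.628

3.628


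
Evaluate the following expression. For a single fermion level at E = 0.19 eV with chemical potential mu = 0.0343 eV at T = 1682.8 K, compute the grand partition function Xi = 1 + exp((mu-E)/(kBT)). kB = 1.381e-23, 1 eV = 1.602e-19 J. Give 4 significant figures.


Step 1: (mu - E) = 0.0343 - 0.19 = -0.1557 eV
Step 2: x = (mu-E)*eV/(kB*T) = -0.1557*1.602e-19/(1.381e-23*1682.8) = -1.073
Step 3: exp(x) = 0.3419
Step 4: Xi = 1 + 0.3419 = 1.342

1.342


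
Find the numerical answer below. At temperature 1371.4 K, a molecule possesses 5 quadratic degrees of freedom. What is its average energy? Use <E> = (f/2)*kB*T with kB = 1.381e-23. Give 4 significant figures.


Step 1: f/2 = 5/2 = 2.5
Step 2: kB*T = 1.381e-23 * 1371.4 = 1.894e-20
Step 3: <E> = 2.5 * 1.894e-20 = 4.735e-20 J

4.735e-20


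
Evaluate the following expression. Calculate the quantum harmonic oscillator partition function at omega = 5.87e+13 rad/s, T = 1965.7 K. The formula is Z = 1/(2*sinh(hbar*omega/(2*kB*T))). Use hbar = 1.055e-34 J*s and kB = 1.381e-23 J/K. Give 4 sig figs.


Step 1: Compute x = hbar*omega/(kB*T) = 1.055e-34*5.87e+13/(1.381e-23*1965.7) = 0.2281
Step 2: x/2 = 0.1141
Step 3: sinh(x/2) = 0.1143
Step 4: Z = 1/(2*0.1143) = 4.374

4.374


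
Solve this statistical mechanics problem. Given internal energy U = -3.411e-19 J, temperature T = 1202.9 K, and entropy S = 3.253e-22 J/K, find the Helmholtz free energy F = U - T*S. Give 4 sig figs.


Step 1: T*S = 1202.9 * 3.253e-22 = 3.913e-19 J
Step 2: F = U - T*S = -3.411e-19 - 3.913e-19
Step 3: F = -7.324e-19 J

-7.324e-19


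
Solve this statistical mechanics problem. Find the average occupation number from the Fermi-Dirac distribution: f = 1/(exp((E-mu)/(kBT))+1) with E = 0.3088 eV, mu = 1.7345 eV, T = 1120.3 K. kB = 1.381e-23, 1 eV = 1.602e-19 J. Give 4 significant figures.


Step 1: (E - mu) = 0.3088 - 1.7345 = -1.426 eV
Step 2: Convert: (E-mu)*eV = -2.284e-19 J
Step 3: x = (E-mu)*eV/(kB*T) = -14.76
Step 4: f = 1/(exp(-14.76)+1) = 1

1


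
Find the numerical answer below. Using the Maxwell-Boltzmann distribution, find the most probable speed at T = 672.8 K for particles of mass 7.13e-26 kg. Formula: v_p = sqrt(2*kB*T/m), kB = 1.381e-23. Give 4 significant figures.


Step 1: Numerator = 2*kB*T = 2*1.381e-23*672.8 = 1.858e-20
Step 2: Ratio = 1.858e-20 / 7.13e-26 = 2.606e+05
Step 3: v_p = sqrt(2.606e+05) = 510.5 m/s

510.5


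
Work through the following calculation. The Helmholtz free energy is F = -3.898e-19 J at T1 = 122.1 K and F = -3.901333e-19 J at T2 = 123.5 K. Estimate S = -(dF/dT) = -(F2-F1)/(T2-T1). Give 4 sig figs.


Step 1: dF = F2 - F1 = -3.901333e-19 - (-3.898e-19) = -3.333e-22 J
Step 2: dT = T2 - T1 = 123.5 - 122.1 = 1.4 K
Step 3: S = -dF/dT = -(-3.333e-22)/1.4 = 2.381e-22 J/K

2.381e-22


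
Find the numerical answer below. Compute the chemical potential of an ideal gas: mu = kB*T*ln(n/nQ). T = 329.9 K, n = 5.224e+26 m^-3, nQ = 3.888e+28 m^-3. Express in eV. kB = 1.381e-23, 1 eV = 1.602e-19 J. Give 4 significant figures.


Step 1: n/nQ = 5.224e+26/3.888e+28 = 0.01344
Step 2: ln(n/nQ) = -4.31
Step 3: mu = kB*T*ln(n/nQ) = 4.556e-21*-4.31 = -1.964e-20 J
Step 4: Convert to eV: -1.964e-20/1.602e-19 = -0.1226 eV

-0.1226


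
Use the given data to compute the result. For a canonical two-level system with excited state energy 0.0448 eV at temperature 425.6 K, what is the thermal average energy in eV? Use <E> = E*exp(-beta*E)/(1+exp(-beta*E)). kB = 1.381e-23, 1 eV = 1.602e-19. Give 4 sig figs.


Step 1: beta*E = 0.0448*1.602e-19/(1.381e-23*425.6) = 1.221
Step 2: exp(-beta*E) = 0.2949
Step 3: <E> = 0.0448*0.2949/(1+0.2949) = 0.0102 eV

0.0102


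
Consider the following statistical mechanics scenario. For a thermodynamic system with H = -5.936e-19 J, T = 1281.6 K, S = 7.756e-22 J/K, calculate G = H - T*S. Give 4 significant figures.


Step 1: T*S = 1281.6 * 7.756e-22 = 9.94e-19 J
Step 2: G = H - T*S = -5.936e-19 - 9.94e-19
Step 3: G = -1.588e-18 J

-1.588e-18


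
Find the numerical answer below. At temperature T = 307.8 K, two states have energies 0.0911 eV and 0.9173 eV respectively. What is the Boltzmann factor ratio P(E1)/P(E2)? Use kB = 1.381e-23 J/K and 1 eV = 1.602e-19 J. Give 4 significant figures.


Step 1: Compute energy difference dE = E1 - E2 = 0.0911 - 0.9173 = -0.8262 eV
Step 2: Convert to Joules: dE_J = -0.8262 * 1.602e-19 = -1.324e-19 J
Step 3: Compute exponent = -dE_J / (kB * T) = -(-1.324e-19) / (1.381e-23 * 307.8) = 31.14
Step 4: P(E1)/P(E2) = exp(31.14) = 3.333e+13

3.333e+13


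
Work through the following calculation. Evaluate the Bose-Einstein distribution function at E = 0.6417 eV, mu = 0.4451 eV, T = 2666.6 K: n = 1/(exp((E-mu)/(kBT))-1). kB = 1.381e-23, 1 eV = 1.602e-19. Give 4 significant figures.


Step 1: (E - mu) = 0.1966 eV
Step 2: x = (E-mu)*eV/(kB*T) = 0.1966*1.602e-19/(1.381e-23*2666.6) = 0.8553
Step 3: exp(x) = 2.352
Step 4: n = 1/(exp(x)-1) = 0.7397

0.7397


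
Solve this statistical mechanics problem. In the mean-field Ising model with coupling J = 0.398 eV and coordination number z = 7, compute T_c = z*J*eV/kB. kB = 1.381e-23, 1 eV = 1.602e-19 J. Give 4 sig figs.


Step 1: z*J = 7*0.398 = 2.786 eV
Step 2: Convert to Joules: 2.786*1.602e-19 = 4.463e-19 J
Step 3: T_c = 4.463e-19 / 1.381e-23 = 3.232e+04 K

3.232e+04


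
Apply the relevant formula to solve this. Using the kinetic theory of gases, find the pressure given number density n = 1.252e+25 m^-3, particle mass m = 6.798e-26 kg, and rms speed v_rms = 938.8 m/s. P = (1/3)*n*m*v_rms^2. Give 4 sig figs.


Step 1: v_rms^2 = 938.8^2 = 8.813e+05
Step 2: n*m = 1.252e+25*6.798e-26 = 0.8511
Step 3: P = (1/3)*0.8511*8.813e+05 = 2.5e+05 Pa

2.5e+05


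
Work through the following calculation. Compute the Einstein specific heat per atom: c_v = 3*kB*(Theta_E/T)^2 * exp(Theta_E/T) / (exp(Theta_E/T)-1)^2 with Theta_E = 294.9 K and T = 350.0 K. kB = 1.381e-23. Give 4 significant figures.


Step 1: x = Theta_E/T = 294.9/350.0 = 0.8426
Step 2: x^2 = 0.7099
Step 3: exp(x) = 2.322
Step 4: c_v = 3*1.381e-23*0.7099*2.322/(2.322-1)^2 = 3.906e-23

3.906e-23


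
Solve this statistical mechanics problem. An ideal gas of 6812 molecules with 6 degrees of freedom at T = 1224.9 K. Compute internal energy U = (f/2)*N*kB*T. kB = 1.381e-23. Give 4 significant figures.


Step 1: f/2 = 6/2 = 3.0
Step 2: N*kB*T = 6812*1.381e-23*1224.9 = 1.152e-16
Step 3: U = 3.0 * 1.152e-16 = 3.457e-16 J

3.457e-16


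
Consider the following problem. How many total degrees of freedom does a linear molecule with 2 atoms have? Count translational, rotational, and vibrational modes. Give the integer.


Step 1: Translational DOF = 3
Step 2: Rotational DOF (linear) = 2
Step 3: Vibrational DOF = 3*2 - 5 = 1
Step 4: Total = 3 + 2 + 1 = 6

6


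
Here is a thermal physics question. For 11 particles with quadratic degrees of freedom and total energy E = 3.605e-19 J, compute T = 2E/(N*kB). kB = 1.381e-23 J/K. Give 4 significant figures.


Step 1: Numerator = 2*E = 2*3.605e-19 = 7.21e-19 J
Step 2: Denominator = N*kB = 11*1.381e-23 = 1.519e-22
Step 3: T = 7.21e-19 / 1.519e-22 = 4746 K

4746


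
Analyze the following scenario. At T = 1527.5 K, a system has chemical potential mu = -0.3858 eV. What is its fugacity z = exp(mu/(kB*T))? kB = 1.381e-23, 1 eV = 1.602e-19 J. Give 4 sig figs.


Step 1: Convert mu to Joules: -0.3858*1.602e-19 = -6.181e-20 J
Step 2: kB*T = 1.381e-23*1527.5 = 2.109e-20 J
Step 3: mu/(kB*T) = -2.93
Step 4: z = exp(-2.93) = 0.0534

0.0534


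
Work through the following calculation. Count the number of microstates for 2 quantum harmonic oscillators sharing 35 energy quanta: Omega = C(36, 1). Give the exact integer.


Step 1: Use binomial coefficient C(36, 1)
Step 2: Numerator = 36! / 35!
Step 3: Denominator = 1!
Step 4: Omega = 36

36


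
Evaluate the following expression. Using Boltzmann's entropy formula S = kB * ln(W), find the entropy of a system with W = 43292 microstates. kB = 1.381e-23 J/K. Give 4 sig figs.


Step 1: ln(W) = ln(43292) = 10.68
Step 2: S = kB * ln(W) = 1.381e-23 * 10.68
Step 3: S = 1.474e-22 J/K

1.474e-22


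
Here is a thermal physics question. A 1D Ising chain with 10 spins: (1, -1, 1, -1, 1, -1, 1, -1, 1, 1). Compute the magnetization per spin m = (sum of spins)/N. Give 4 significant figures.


Step 1: Count up spins (+1): 6, down spins (-1): 4
Step 2: Total magnetization M = 6 - 4 = 2
Step 3: m = M/N = 2/10 = 0.2

0.2


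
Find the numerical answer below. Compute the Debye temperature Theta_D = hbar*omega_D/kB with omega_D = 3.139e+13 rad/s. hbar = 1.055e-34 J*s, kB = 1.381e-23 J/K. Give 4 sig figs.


Step 1: hbar*omega_D = 1.055e-34 * 3.139e+13 = 3.312e-21 J
Step 2: Theta_D = 3.312e-21 / 1.381e-23
Step 3: Theta_D = 239.8 K

239.8


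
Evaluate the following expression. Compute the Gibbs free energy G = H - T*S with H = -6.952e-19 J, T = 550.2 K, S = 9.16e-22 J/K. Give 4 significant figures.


Step 1: T*S = 550.2 * 9.16e-22 = 5.04e-19 J
Step 2: G = H - T*S = -6.952e-19 - 5.04e-19
Step 3: G = -1.199e-18 J

-1.199e-18


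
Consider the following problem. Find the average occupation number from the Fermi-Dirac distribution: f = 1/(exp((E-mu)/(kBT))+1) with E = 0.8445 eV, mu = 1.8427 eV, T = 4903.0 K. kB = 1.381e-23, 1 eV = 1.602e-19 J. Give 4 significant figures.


Step 1: (E - mu) = 0.8445 - 1.8427 = -0.9982 eV
Step 2: Convert: (E-mu)*eV = -1.599e-19 J
Step 3: x = (E-mu)*eV/(kB*T) = -2.362
Step 4: f = 1/(exp(-2.362)+1) = 0.9139

0.9139


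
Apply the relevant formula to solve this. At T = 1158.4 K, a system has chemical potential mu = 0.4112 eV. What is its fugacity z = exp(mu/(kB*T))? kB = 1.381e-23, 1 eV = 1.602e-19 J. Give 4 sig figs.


Step 1: Convert mu to Joules: 0.4112*1.602e-19 = 6.587e-20 J
Step 2: kB*T = 1.381e-23*1158.4 = 1.6e-20 J
Step 3: mu/(kB*T) = 4.118
Step 4: z = exp(4.118) = 61.42

61.42


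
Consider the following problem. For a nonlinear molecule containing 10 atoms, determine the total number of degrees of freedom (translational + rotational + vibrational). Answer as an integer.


Step 1: Translational DOF = 3
Step 2: Rotational DOF (nonlinear) = 3
Step 3: Vibrational DOF = 3*10 - 6 = 24
Step 4: Total = 3 + 3 + 24 = 30

30


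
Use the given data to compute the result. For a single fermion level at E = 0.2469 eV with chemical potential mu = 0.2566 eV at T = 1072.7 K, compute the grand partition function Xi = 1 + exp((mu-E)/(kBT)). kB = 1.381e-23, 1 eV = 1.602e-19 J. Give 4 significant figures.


Step 1: (mu - E) = 0.2566 - 0.2469 = 0.0097 eV
Step 2: x = (mu-E)*eV/(kB*T) = 0.0097*1.602e-19/(1.381e-23*1072.7) = 0.1049
Step 3: exp(x) = 1.111
Step 4: Xi = 1 + 1.111 = 2.111

2.111


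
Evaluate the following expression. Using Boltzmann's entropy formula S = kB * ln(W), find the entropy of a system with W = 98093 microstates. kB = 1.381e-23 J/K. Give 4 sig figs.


Step 1: ln(W) = ln(98093) = 11.49
Step 2: S = kB * ln(W) = 1.381e-23 * 11.49
Step 3: S = 1.587e-22 J/K

1.587e-22


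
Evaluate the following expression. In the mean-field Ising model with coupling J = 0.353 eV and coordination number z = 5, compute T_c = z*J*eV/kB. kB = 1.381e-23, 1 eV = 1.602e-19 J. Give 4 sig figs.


Step 1: z*J = 5*0.353 = 1.765 eV
Step 2: Convert to Joules: 1.765*1.602e-19 = 2.828e-19 J
Step 3: T_c = 2.828e-19 / 1.381e-23 = 2.047e+04 K

2.047e+04


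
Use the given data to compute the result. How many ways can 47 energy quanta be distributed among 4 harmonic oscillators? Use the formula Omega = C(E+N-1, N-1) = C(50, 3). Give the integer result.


Step 1: Use binomial coefficient C(50, 3)
Step 2: Numerator = 50! / 47!
Step 3: Denominator = 3!
Step 4: Omega = 19600

19600


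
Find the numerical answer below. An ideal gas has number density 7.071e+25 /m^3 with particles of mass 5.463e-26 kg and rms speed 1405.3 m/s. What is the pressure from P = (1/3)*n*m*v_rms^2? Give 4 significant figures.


Step 1: v_rms^2 = 1405.3^2 = 1.975e+06
Step 2: n*m = 7.071e+25*5.463e-26 = 3.863
Step 3: P = (1/3)*3.863*1.975e+06 = 2.543e+06 Pa

2.543e+06


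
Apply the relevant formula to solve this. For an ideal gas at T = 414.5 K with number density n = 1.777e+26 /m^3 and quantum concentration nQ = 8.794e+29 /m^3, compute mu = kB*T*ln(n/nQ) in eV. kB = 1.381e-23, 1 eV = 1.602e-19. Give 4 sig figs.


Step 1: n/nQ = 1.777e+26/8.794e+29 = 0.0002021
Step 2: ln(n/nQ) = -8.507
Step 3: mu = kB*T*ln(n/nQ) = 5.724e-21*-8.507 = -4.87e-20 J
Step 4: Convert to eV: -4.87e-20/1.602e-19 = -0.304 eV

-0.304


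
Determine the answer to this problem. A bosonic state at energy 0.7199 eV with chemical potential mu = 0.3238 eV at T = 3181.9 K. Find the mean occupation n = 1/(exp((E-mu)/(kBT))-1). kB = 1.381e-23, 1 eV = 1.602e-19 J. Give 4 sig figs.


Step 1: (E - mu) = 0.3961 eV
Step 2: x = (E-mu)*eV/(kB*T) = 0.3961*1.602e-19/(1.381e-23*3181.9) = 1.444
Step 3: exp(x) = 4.238
Step 4: n = 1/(exp(x)-1) = 0.3088

0.3088


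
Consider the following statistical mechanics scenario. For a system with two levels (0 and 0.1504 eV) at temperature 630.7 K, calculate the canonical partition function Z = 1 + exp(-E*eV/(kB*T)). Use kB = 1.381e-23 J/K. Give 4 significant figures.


Step 1: Compute beta*E = E*eV/(kB*T) = 0.1504*1.602e-19/(1.381e-23*630.7) = 2.766
Step 2: exp(-beta*E) = exp(-2.766) = 0.0629
Step 3: Z = 1 + 0.0629 = 1.063

1.063


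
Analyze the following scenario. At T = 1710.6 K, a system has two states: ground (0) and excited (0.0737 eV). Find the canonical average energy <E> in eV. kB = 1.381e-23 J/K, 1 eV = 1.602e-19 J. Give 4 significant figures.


Step 1: beta*E = 0.0737*1.602e-19/(1.381e-23*1710.6) = 0.4998
Step 2: exp(-beta*E) = 0.6067
Step 3: <E> = 0.0737*0.6067/(1+0.6067) = 0.02783 eV

0.02783


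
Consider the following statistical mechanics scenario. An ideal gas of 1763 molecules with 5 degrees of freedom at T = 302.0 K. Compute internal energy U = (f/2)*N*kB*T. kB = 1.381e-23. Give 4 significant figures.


Step 1: f/2 = 5/2 = 2.5
Step 2: N*kB*T = 1763*1.381e-23*302.0 = 7.353e-18
Step 3: U = 2.5 * 7.353e-18 = 1.838e-17 J

1.838e-17


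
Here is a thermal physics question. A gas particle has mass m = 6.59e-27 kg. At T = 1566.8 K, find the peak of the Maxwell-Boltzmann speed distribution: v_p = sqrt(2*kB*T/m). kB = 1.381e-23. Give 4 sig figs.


Step 1: Numerator = 2*kB*T = 2*1.381e-23*1566.8 = 4.328e-20
Step 2: Ratio = 4.328e-20 / 6.59e-27 = 6.567e+06
Step 3: v_p = sqrt(6.567e+06) = 2563 m/s

2563


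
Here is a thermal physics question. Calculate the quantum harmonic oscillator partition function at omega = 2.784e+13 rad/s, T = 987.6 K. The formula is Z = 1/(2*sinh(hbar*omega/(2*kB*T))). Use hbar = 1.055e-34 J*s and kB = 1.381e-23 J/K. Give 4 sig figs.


Step 1: Compute x = hbar*omega/(kB*T) = 1.055e-34*2.784e+13/(1.381e-23*987.6) = 0.2154
Step 2: x/2 = 0.1077
Step 3: sinh(x/2) = 0.1079
Step 4: Z = 1/(2*0.1079) = 4.635

4.635


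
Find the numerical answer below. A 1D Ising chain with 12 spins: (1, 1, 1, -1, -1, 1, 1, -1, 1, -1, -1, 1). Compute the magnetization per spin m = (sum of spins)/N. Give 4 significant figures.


Step 1: Count up spins (+1): 7, down spins (-1): 5
Step 2: Total magnetization M = 7 - 5 = 2
Step 3: m = M/N = 2/12 = 0.1667

0.1667


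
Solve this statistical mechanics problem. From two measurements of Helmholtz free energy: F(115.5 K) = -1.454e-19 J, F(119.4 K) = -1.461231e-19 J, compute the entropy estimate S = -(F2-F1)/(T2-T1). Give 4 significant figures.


Step 1: dF = F2 - F1 = -1.461231e-19 - (-1.454e-19) = -7.231e-22 J
Step 2: dT = T2 - T1 = 119.4 - 115.5 = 3.9 K
Step 3: S = -dF/dT = -(-7.231e-22)/3.9 = 1.854e-22 J/K

1.854e-22


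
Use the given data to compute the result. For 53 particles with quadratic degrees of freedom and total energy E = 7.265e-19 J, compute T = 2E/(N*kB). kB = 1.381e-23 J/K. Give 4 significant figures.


Step 1: Numerator = 2*E = 2*7.265e-19 = 1.453e-18 J
Step 2: Denominator = N*kB = 53*1.381e-23 = 7.319e-22
Step 3: T = 1.453e-18 / 7.319e-22 = 1985 K

1985


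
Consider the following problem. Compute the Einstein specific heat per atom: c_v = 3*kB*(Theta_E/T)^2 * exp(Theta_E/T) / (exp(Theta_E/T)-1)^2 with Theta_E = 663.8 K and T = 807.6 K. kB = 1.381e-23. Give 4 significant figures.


Step 1: x = Theta_E/T = 663.8/807.6 = 0.8219
Step 2: x^2 = 0.6756
Step 3: exp(x) = 2.275
Step 4: c_v = 3*1.381e-23*0.6756*2.275/(2.275-1)^2 = 3.917e-23

3.917e-23


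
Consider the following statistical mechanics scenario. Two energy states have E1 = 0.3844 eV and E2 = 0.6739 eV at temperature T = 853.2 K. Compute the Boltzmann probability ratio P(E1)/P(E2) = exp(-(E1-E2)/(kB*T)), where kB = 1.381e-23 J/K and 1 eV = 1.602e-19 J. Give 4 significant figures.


Step 1: Compute energy difference dE = E1 - E2 = 0.3844 - 0.6739 = -0.2895 eV
Step 2: Convert to Joules: dE_J = -0.2895 * 1.602e-19 = -4.638e-20 J
Step 3: Compute exponent = -dE_J / (kB * T) = -(-4.638e-20) / (1.381e-23 * 853.2) = 3.936
Step 4: P(E1)/P(E2) = exp(3.936) = 51.22

51.22


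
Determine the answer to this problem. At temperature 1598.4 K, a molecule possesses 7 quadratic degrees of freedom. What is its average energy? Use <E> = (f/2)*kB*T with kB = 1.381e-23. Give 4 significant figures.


Step 1: f/2 = 7/2 = 3.5
Step 2: kB*T = 1.381e-23 * 1598.4 = 2.207e-20
Step 3: <E> = 3.5 * 2.207e-20 = 7.726e-20 J

7.726e-20


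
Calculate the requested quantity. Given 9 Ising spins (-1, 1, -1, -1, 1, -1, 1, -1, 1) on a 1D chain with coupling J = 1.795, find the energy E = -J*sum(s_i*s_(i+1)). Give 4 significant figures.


Step 1: Nearest-neighbor products: -1, -1, 1, -1, -1, -1, -1, -1
Step 2: Sum of products = -6
Step 3: E = -1.795 * -6 = 10.77

10.77


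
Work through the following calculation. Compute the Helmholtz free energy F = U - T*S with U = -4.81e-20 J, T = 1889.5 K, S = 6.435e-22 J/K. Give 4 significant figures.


Step 1: T*S = 1889.5 * 6.435e-22 = 1.216e-18 J
Step 2: F = U - T*S = -4.81e-20 - 1.216e-18
Step 3: F = -1.264e-18 J

-1.264e-18


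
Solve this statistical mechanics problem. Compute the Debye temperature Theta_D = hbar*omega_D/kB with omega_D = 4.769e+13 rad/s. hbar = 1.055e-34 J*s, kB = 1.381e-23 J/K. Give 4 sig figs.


Step 1: hbar*omega_D = 1.055e-34 * 4.769e+13 = 5.031e-21 J
Step 2: Theta_D = 5.031e-21 / 1.381e-23
Step 3: Theta_D = 364.3 K

364.3


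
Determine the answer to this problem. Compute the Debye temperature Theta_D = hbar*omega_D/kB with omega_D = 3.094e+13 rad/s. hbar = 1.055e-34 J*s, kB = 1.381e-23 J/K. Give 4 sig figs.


Step 1: hbar*omega_D = 1.055e-34 * 3.094e+13 = 3.264e-21 J
Step 2: Theta_D = 3.264e-21 / 1.381e-23
Step 3: Theta_D = 236.4 K

236.4


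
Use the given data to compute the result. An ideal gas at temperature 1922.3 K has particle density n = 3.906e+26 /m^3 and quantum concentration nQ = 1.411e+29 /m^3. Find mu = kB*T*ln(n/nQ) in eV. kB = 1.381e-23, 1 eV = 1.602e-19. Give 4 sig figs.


Step 1: n/nQ = 3.906e+26/1.411e+29 = 0.002768
Step 2: ln(n/nQ) = -5.89
Step 3: mu = kB*T*ln(n/nQ) = 2.655e-20*-5.89 = -1.563e-19 J
Step 4: Convert to eV: -1.563e-19/1.602e-19 = -0.976 eV

-0.976


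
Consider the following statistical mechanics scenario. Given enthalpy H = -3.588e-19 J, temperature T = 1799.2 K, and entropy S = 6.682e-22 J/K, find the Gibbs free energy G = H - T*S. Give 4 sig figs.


Step 1: T*S = 1799.2 * 6.682e-22 = 1.202e-18 J
Step 2: G = H - T*S = -3.588e-19 - 1.202e-18
Step 3: G = -1.561e-18 J

-1.561e-18


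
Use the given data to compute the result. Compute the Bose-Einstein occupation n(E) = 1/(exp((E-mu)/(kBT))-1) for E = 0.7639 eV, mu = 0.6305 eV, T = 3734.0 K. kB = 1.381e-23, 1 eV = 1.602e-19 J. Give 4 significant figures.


Step 1: (E - mu) = 0.1334 eV
Step 2: x = (E-mu)*eV/(kB*T) = 0.1334*1.602e-19/(1.381e-23*3734.0) = 0.4144
Step 3: exp(x) = 1.514
Step 4: n = 1/(exp(x)-1) = 1.947

1.947


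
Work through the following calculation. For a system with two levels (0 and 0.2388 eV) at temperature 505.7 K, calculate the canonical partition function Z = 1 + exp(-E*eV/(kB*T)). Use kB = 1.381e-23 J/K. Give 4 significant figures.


Step 1: Compute beta*E = E*eV/(kB*T) = 0.2388*1.602e-19/(1.381e-23*505.7) = 5.478
Step 2: exp(-beta*E) = exp(-5.478) = 0.004178
Step 3: Z = 1 + 0.004178 = 1.004

1.004


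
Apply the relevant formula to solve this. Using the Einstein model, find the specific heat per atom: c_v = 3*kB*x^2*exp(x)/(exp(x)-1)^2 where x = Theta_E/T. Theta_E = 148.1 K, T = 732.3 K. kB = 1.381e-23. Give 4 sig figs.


Step 1: x = Theta_E/T = 148.1/732.3 = 0.2022
Step 2: x^2 = 0.0409
Step 3: exp(x) = 1.224
Step 4: c_v = 3*1.381e-23*0.0409*1.224/(1.224-1)^2 = 4.129e-23

4.129e-23


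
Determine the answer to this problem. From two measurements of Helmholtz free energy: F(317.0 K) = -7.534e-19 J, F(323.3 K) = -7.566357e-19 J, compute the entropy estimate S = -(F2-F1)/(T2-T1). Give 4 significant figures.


Step 1: dF = F2 - F1 = -7.566357e-19 - (-7.534e-19) = -3.2357e-21 J
Step 2: dT = T2 - T1 = 323.3 - 317.0 = 6.3 K
Step 3: S = -dF/dT = -(-3.2357e-21)/6.3 = 5.136e-22 J/K

5.136e-22


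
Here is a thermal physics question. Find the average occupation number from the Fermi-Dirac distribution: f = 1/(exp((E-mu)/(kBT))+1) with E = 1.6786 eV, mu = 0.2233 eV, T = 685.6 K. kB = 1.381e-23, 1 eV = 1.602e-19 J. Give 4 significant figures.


Step 1: (E - mu) = 1.6786 - 0.2233 = 1.455 eV
Step 2: Convert: (E-mu)*eV = 2.331e-19 J
Step 3: x = (E-mu)*eV/(kB*T) = 24.62
Step 4: f = 1/(exp(24.62)+1) = 2.024e-11

2.024e-11


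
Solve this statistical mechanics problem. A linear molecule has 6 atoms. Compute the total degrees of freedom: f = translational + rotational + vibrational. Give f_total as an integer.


Step 1: Translational DOF = 3
Step 2: Rotational DOF (linear) = 2
Step 3: Vibrational DOF = 3*6 - 5 = 13
Step 4: Total = 3 + 2 + 13 = 18

18


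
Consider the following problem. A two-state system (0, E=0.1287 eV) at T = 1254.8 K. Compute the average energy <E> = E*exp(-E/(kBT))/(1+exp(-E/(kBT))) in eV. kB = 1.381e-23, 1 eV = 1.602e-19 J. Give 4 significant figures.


Step 1: beta*E = 0.1287*1.602e-19/(1.381e-23*1254.8) = 1.19
Step 2: exp(-beta*E) = 0.3043
Step 3: <E> = 0.1287*0.3043/(1+0.3043) = 0.03003 eV

0.03003


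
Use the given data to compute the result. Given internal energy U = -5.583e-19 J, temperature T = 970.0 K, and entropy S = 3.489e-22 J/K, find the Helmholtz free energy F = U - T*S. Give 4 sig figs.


Step 1: T*S = 970.0 * 3.489e-22 = 3.384e-19 J
Step 2: F = U - T*S = -5.583e-19 - 3.384e-19
Step 3: F = -8.967e-19 J

-8.967e-19


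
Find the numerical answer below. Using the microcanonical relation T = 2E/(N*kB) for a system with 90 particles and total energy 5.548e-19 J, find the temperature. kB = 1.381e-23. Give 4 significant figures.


Step 1: Numerator = 2*E = 2*5.548e-19 = 1.11e-18 J
Step 2: Denominator = N*kB = 90*1.381e-23 = 1.243e-21
Step 3: T = 1.11e-18 / 1.243e-21 = 892.8 K

892.8


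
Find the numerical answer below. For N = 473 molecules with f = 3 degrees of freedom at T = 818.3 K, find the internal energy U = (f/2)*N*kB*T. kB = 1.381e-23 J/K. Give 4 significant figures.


Step 1: f/2 = 3/2 = 1.5
Step 2: N*kB*T = 473*1.381e-23*818.3 = 5.345e-18
Step 3: U = 1.5 * 5.345e-18 = 8.018e-18 J

8.018e-18


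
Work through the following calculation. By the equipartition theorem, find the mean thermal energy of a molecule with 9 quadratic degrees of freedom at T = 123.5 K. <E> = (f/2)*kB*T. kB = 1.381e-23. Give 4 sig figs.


Step 1: f/2 = 9/2 = 4.5
Step 2: kB*T = 1.381e-23 * 123.5 = 1.706e-21
Step 3: <E> = 4.5 * 1.706e-21 = 7.675e-21 J

7.675e-21


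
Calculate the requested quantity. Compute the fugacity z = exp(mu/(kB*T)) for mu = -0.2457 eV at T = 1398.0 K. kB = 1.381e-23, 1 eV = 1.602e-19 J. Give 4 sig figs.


Step 1: Convert mu to Joules: -0.2457*1.602e-19 = -3.936e-20 J
Step 2: kB*T = 1.381e-23*1398.0 = 1.931e-20 J
Step 3: mu/(kB*T) = -2.039
Step 4: z = exp(-2.039) = 0.1302

0.1302


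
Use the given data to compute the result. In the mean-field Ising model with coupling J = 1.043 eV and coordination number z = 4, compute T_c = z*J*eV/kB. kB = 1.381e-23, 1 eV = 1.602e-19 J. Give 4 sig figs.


Step 1: z*J = 4*1.043 = 4.172 eV
Step 2: Convert to Joules: 4.172*1.602e-19 = 6.684e-19 J
Step 3: T_c = 6.684e-19 / 1.381e-23 = 4.84e+04 K

4.84e+04


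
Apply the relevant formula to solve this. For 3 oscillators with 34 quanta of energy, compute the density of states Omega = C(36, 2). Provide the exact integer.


Step 1: Use binomial coefficient C(36, 2)
Step 2: Numerator = 36! / 34!
Step 3: Denominator = 2!
Step 4: Omega = 630

630


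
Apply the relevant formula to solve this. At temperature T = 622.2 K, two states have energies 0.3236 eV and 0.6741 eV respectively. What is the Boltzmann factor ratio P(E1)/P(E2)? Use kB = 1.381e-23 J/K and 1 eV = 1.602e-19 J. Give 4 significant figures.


Step 1: Compute energy difference dE = E1 - E2 = 0.3236 - 0.6741 = -0.3505 eV
Step 2: Convert to Joules: dE_J = -0.3505 * 1.602e-19 = -5.615e-20 J
Step 3: Compute exponent = -dE_J / (kB * T) = -(-5.615e-20) / (1.381e-23 * 622.2) = 6.535
Step 4: P(E1)/P(E2) = exp(6.535) = 688.6

688.6


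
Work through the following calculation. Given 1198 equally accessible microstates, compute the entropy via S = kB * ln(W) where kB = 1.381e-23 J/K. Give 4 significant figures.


Step 1: ln(W) = ln(1198) = 7.088
Step 2: S = kB * ln(W) = 1.381e-23 * 7.088
Step 3: S = 9.789e-23 J/K

9.789e-23


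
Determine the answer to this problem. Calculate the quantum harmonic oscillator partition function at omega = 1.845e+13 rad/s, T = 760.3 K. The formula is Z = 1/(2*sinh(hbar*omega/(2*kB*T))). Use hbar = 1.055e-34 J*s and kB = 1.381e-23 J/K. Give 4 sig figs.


Step 1: Compute x = hbar*omega/(kB*T) = 1.055e-34*1.845e+13/(1.381e-23*760.3) = 0.1854
Step 2: x/2 = 0.09269
Step 3: sinh(x/2) = 0.09282
Step 4: Z = 1/(2*0.09282) = 5.387

5.387


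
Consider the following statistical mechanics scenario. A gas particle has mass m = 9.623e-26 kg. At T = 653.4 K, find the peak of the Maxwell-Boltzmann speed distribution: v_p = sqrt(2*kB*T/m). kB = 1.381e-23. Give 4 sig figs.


Step 1: Numerator = 2*kB*T = 2*1.381e-23*653.4 = 1.805e-20
Step 2: Ratio = 1.805e-20 / 9.623e-26 = 1.875e+05
Step 3: v_p = sqrt(1.875e+05) = 433.1 m/s

433.1


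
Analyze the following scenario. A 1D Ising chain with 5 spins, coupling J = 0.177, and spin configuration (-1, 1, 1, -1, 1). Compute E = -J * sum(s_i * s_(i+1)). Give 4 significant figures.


Step 1: Nearest-neighbor products: -1, 1, -1, -1
Step 2: Sum of products = -2
Step 3: E = -0.177 * -2 = 0.354

0.354


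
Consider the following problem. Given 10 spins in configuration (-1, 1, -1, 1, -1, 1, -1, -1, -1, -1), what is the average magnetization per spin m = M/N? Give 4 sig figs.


Step 1: Count up spins (+1): 3, down spins (-1): 7
Step 2: Total magnetization M = 3 - 7 = -4
Step 3: m = M/N = -4/10 = -0.4

-0.4


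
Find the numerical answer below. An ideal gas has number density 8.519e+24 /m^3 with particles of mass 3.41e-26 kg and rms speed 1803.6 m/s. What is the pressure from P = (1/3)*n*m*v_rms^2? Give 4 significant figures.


Step 1: v_rms^2 = 1803.6^2 = 3.253e+06
Step 2: n*m = 8.519e+24*3.41e-26 = 0.2905
Step 3: P = (1/3)*0.2905*3.253e+06 = 3.15e+05 Pa

3.15e+05


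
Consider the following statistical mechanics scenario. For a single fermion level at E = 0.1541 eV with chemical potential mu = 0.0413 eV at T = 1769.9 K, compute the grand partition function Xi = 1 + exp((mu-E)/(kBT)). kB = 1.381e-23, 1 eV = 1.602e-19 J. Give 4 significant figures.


Step 1: (mu - E) = 0.0413 - 0.1541 = -0.1128 eV
Step 2: x = (mu-E)*eV/(kB*T) = -0.1128*1.602e-19/(1.381e-23*1769.9) = -0.7393
Step 3: exp(x) = 0.4774
Step 4: Xi = 1 + 0.4774 = 1.477

1.477


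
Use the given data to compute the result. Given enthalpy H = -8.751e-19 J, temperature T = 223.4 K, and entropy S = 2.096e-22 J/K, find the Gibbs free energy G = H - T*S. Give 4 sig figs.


Step 1: T*S = 223.4 * 2.096e-22 = 4.682e-20 J
Step 2: G = H - T*S = -8.751e-19 - 4.682e-20
Step 3: G = -9.219e-19 J

-9.219e-19


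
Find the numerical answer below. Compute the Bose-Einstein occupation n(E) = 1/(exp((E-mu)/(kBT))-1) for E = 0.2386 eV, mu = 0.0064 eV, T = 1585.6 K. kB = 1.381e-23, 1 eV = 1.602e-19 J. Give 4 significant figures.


Step 1: (E - mu) = 0.2322 eV
Step 2: x = (E-mu)*eV/(kB*T) = 0.2322*1.602e-19/(1.381e-23*1585.6) = 1.699
Step 3: exp(x) = 5.467
Step 4: n = 1/(exp(x)-1) = 0.2238

0.2238


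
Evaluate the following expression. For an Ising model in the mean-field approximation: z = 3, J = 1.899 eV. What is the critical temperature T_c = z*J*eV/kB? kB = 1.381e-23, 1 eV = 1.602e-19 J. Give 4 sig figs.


Step 1: z*J = 3*1.899 = 5.697 eV
Step 2: Convert to Joules: 5.697*1.602e-19 = 9.127e-19 J
Step 3: T_c = 9.127e-19 / 1.381e-23 = 6.609e+04 K

6.609e+04


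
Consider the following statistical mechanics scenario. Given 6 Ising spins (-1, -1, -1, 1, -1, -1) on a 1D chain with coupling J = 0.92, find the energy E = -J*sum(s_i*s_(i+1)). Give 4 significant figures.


Step 1: Nearest-neighbor products: 1, 1, -1, -1, 1
Step 2: Sum of products = 1
Step 3: E = -0.92 * 1 = -0.92

-0.92


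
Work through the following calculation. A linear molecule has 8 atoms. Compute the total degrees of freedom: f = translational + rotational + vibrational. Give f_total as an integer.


Step 1: Translational DOF = 3
Step 2: Rotational DOF (linear) = 2
Step 3: Vibrational DOF = 3*8 - 5 = 19
Step 4: Total = 3 + 2 + 19 = 24

24


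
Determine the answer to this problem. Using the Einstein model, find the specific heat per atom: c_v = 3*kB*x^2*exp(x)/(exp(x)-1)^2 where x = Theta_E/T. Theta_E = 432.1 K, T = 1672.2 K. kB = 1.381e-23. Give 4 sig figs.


Step 1: x = Theta_E/T = 432.1/1672.2 = 0.2584
Step 2: x^2 = 0.06677
Step 3: exp(x) = 1.295
Step 4: c_v = 3*1.381e-23*0.06677*1.295/(1.295-1)^2 = 4.12e-23

4.12e-23


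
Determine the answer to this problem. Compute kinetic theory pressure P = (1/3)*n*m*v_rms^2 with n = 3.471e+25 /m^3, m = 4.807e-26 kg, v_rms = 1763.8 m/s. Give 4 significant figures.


Step 1: v_rms^2 = 1763.8^2 = 3.111e+06
Step 2: n*m = 3.471e+25*4.807e-26 = 1.669
Step 3: P = (1/3)*1.669*3.111e+06 = 1.73e+06 Pa

1.73e+06


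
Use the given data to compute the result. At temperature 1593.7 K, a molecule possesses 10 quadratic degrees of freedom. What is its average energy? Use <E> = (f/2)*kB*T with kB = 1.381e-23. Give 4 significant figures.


Step 1: f/2 = 10/2 = 5
Step 2: kB*T = 1.381e-23 * 1593.7 = 2.201e-20
Step 3: <E> = 5 * 2.201e-20 = 1.1e-19 J

1.1e-19


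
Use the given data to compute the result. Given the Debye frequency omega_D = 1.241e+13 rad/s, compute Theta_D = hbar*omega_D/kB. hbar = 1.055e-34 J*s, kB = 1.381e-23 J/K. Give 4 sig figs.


Step 1: hbar*omega_D = 1.055e-34 * 1.241e+13 = 1.309e-21 J
Step 2: Theta_D = 1.309e-21 / 1.381e-23
Step 3: Theta_D = 94.8 K

94.8


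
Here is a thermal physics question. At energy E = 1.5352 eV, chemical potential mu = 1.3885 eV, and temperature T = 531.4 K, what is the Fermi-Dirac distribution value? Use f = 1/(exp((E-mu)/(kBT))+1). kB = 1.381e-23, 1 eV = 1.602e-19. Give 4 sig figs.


Step 1: (E - mu) = 1.5352 - 1.3885 = 0.1467 eV
Step 2: Convert: (E-mu)*eV = 2.35e-20 J
Step 3: x = (E-mu)*eV/(kB*T) = 3.202
Step 4: f = 1/(exp(3.202)+1) = 0.03908

0.03908


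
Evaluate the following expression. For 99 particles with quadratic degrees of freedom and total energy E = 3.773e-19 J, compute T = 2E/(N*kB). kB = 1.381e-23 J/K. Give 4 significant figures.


Step 1: Numerator = 2*E = 2*3.773e-19 = 7.546e-19 J
Step 2: Denominator = N*kB = 99*1.381e-23 = 1.367e-21
Step 3: T = 7.546e-19 / 1.367e-21 = 551.9 K

551.9


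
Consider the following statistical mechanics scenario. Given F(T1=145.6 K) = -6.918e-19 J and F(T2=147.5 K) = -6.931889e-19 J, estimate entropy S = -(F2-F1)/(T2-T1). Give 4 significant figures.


Step 1: dF = F2 - F1 = -6.931889e-19 - (-6.918e-19) = -1.3889e-21 J
Step 2: dT = T2 - T1 = 147.5 - 145.6 = 1.9 K
Step 3: S = -dF/dT = -(-1.3889e-21)/1.9 = 7.31e-22 J/K

7.31e-22


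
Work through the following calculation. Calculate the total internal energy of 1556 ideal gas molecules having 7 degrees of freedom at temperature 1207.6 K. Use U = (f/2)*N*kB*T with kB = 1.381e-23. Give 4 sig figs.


Step 1: f/2 = 7/2 = 3.5
Step 2: N*kB*T = 1556*1.381e-23*1207.6 = 2.595e-17
Step 3: U = 3.5 * 2.595e-17 = 9.082e-17 J

9.082e-17


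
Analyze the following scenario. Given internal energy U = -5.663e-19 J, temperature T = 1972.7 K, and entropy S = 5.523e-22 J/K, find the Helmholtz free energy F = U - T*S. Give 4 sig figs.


Step 1: T*S = 1972.7 * 5.523e-22 = 1.09e-18 J
Step 2: F = U - T*S = -5.663e-19 - 1.09e-18
Step 3: F = -1.656e-18 J

-1.656e-18


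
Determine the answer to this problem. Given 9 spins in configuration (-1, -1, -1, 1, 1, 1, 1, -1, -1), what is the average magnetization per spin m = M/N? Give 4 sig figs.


Step 1: Count up spins (+1): 4, down spins (-1): 5
Step 2: Total magnetization M = 4 - 5 = -1
Step 3: m = M/N = -1/9 = -0.1111

-0.1111


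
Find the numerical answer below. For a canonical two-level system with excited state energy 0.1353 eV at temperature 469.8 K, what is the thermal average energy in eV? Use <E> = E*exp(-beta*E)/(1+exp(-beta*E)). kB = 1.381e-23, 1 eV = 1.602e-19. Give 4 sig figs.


Step 1: beta*E = 0.1353*1.602e-19/(1.381e-23*469.8) = 3.341
Step 2: exp(-beta*E) = 0.03541
Step 3: <E> = 0.1353*0.03541/(1+0.03541) = 0.004627 eV

0.004627


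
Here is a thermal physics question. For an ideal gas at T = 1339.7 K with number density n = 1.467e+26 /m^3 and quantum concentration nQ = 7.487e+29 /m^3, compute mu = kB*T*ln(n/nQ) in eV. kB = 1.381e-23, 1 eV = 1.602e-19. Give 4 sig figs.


Step 1: n/nQ = 1.467e+26/7.487e+29 = 0.0001959
Step 2: ln(n/nQ) = -8.538
Step 3: mu = kB*T*ln(n/nQ) = 1.85e-20*-8.538 = -1.58e-19 J
Step 4: Convert to eV: -1.58e-19/1.602e-19 = -0.986 eV

-0.986


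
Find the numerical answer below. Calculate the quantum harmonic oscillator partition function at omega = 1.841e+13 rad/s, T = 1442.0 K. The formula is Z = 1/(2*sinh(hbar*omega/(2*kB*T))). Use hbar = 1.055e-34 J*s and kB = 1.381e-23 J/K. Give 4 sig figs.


Step 1: Compute x = hbar*omega/(kB*T) = 1.055e-34*1.841e+13/(1.381e-23*1442.0) = 0.09753
Step 2: x/2 = 0.04877
Step 3: sinh(x/2) = 0.04879
Step 4: Z = 1/(2*0.04879) = 10.25

10.25


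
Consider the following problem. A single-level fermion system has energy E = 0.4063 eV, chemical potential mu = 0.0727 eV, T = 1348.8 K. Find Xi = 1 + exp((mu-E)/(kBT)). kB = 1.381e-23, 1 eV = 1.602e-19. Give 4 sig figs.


Step 1: (mu - E) = 0.0727 - 0.4063 = -0.3336 eV
Step 2: x = (mu-E)*eV/(kB*T) = -0.3336*1.602e-19/(1.381e-23*1348.8) = -2.869
Step 3: exp(x) = 0.05675
Step 4: Xi = 1 + 0.05675 = 1.057

1.057


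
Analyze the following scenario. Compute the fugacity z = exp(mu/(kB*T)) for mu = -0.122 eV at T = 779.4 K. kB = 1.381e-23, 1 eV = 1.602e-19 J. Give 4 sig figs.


Step 1: Convert mu to Joules: -0.122*1.602e-19 = -1.954e-20 J
Step 2: kB*T = 1.381e-23*779.4 = 1.076e-20 J
Step 3: mu/(kB*T) = -1.816
Step 4: z = exp(-1.816) = 0.1627

0.1627


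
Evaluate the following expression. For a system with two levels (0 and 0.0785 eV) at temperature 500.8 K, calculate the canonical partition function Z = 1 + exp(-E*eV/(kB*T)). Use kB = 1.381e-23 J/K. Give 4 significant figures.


Step 1: Compute beta*E = E*eV/(kB*T) = 0.0785*1.602e-19/(1.381e-23*500.8) = 1.818
Step 2: exp(-beta*E) = exp(-1.818) = 0.1623
Step 3: Z = 1 + 0.1623 = 1.162

1.162


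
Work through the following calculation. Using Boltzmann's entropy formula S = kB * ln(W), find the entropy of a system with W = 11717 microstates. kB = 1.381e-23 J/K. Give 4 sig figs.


Step 1: ln(W) = ln(11717) = 9.369
Step 2: S = kB * ln(W) = 1.381e-23 * 9.369
Step 3: S = 1.294e-22 J/K

1.294e-22


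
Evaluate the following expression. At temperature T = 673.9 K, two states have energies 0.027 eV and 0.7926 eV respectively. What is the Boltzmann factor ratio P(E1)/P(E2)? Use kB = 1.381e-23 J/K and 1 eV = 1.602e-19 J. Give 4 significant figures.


Step 1: Compute energy difference dE = E1 - E2 = 0.027 - 0.7926 = -0.7656 eV
Step 2: Convert to Joules: dE_J = -0.7656 * 1.602e-19 = -1.226e-19 J
Step 3: Compute exponent = -dE_J / (kB * T) = -(-1.226e-19) / (1.381e-23 * 673.9) = 13.18
Step 4: P(E1)/P(E2) = exp(13.18) = 5.29e+05

5.29e+05


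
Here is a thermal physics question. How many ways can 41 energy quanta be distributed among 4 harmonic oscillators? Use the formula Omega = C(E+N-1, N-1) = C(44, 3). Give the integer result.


Step 1: Use binomial coefficient C(44, 3)
Step 2: Numerator = 44! / 41!
Step 3: Denominator = 3!
Step 4: Omega = 13244

13244


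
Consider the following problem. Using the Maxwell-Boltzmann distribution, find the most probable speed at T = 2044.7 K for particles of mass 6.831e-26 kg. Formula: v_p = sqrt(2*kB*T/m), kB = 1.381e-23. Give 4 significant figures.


Step 1: Numerator = 2*kB*T = 2*1.381e-23*2044.7 = 5.647e-20
Step 2: Ratio = 5.647e-20 / 6.831e-26 = 8.267e+05
Step 3: v_p = sqrt(8.267e+05) = 909.3 m/s

909.3


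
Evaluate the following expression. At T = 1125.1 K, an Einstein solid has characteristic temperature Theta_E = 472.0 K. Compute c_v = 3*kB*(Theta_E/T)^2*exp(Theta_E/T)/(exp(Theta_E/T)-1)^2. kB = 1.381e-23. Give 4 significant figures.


Step 1: x = Theta_E/T = 472.0/1125.1 = 0.4195
Step 2: x^2 = 0.176
Step 3: exp(x) = 1.521
Step 4: c_v = 3*1.381e-23*0.176*1.521/(1.521-1)^2 = 4.083e-23

4.083e-23


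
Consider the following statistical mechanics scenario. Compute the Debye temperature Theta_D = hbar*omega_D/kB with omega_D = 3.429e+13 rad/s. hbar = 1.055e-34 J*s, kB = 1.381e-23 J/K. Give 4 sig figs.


Step 1: hbar*omega_D = 1.055e-34 * 3.429e+13 = 3.618e-21 J
Step 2: Theta_D = 3.618e-21 / 1.381e-23
Step 3: Theta_D = 262 K

262


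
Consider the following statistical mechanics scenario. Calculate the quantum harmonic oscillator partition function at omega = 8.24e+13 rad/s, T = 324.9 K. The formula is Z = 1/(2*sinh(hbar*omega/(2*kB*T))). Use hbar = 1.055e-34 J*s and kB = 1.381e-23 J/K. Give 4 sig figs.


Step 1: Compute x = hbar*omega/(kB*T) = 1.055e-34*8.24e+13/(1.381e-23*324.9) = 1.937
Step 2: x/2 = 0.9687
Step 3: sinh(x/2) = 1.128
Step 4: Z = 1/(2*1.128) = 0.4434

0.4434


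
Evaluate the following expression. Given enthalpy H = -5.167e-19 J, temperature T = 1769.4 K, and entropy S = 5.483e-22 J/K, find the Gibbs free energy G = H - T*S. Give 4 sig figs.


Step 1: T*S = 1769.4 * 5.483e-22 = 9.702e-19 J
Step 2: G = H - T*S = -5.167e-19 - 9.702e-19
Step 3: G = -1.487e-18 J

-1.487e-18


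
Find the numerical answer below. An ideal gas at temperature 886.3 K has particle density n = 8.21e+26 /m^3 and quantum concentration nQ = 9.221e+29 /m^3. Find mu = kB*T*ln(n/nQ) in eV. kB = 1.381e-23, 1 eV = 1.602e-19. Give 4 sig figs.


Step 1: n/nQ = 8.21e+26/9.221e+29 = 0.0008904
Step 2: ln(n/nQ) = -7.024
Step 3: mu = kB*T*ln(n/nQ) = 1.224e-20*-7.024 = -8.597e-20 J
Step 4: Convert to eV: -8.597e-20/1.602e-19 = -0.5366 eV

-0.5366


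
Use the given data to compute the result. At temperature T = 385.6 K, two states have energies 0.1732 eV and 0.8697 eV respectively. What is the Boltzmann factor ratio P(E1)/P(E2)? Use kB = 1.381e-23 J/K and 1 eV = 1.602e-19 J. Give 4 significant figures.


Step 1: Compute energy difference dE = E1 - E2 = 0.1732 - 0.8697 = -0.6965 eV
Step 2: Convert to Joules: dE_J = -0.6965 * 1.602e-19 = -1.116e-19 J
Step 3: Compute exponent = -dE_J / (kB * T) = -(-1.116e-19) / (1.381e-23 * 385.6) = 20.95
Step 4: P(E1)/P(E2) = exp(20.95) = 1.259e+09

1.259e+09
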